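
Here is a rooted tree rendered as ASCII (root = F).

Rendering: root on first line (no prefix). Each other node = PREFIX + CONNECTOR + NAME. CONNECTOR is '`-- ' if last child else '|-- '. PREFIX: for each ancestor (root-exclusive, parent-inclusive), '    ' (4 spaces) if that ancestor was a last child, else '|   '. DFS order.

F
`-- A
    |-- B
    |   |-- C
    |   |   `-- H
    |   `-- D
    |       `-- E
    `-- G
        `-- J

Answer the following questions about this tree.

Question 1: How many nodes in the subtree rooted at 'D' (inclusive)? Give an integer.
Subtree rooted at D contains: D, E
Count = 2

Answer: 2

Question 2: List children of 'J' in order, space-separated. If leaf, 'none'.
Node J's children (from adjacency): (leaf)

Answer: none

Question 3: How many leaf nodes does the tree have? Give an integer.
Answer: 3

Derivation:
Leaves (nodes with no children): E, H, J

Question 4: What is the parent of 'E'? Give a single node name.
Answer: D

Derivation:
Scan adjacency: E appears as child of D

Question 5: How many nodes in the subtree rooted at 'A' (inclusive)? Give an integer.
Subtree rooted at A contains: A, B, C, D, E, G, H, J
Count = 8

Answer: 8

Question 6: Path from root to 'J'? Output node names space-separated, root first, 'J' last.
Answer: F A G J

Derivation:
Walk down from root: F -> A -> G -> J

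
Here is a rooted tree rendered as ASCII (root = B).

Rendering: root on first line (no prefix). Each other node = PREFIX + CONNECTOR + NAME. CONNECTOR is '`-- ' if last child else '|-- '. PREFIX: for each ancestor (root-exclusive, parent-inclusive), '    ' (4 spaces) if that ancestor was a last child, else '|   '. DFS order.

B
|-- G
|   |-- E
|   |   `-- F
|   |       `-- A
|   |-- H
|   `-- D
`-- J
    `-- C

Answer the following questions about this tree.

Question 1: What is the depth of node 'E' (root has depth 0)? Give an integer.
Answer: 2

Derivation:
Path from root to E: B -> G -> E
Depth = number of edges = 2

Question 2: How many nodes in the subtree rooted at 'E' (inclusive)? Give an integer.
Subtree rooted at E contains: A, E, F
Count = 3

Answer: 3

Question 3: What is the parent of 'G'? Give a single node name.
Scan adjacency: G appears as child of B

Answer: B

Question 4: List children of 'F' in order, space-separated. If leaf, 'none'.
Node F's children (from adjacency): A

Answer: A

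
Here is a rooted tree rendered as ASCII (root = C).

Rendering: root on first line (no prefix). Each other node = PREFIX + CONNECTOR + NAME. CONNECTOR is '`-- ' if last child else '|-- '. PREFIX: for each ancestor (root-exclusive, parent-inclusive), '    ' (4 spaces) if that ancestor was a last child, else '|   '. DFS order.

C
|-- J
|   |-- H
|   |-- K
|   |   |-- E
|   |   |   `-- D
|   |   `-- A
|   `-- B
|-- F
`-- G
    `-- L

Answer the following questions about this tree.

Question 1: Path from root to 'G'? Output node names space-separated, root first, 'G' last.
Answer: C G

Derivation:
Walk down from root: C -> G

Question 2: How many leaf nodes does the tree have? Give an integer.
Answer: 6

Derivation:
Leaves (nodes with no children): A, B, D, F, H, L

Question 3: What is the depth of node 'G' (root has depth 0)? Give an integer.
Answer: 1

Derivation:
Path from root to G: C -> G
Depth = number of edges = 1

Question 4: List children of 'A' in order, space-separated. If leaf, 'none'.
Node A's children (from adjacency): (leaf)

Answer: none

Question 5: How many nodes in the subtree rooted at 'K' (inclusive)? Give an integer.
Answer: 4

Derivation:
Subtree rooted at K contains: A, D, E, K
Count = 4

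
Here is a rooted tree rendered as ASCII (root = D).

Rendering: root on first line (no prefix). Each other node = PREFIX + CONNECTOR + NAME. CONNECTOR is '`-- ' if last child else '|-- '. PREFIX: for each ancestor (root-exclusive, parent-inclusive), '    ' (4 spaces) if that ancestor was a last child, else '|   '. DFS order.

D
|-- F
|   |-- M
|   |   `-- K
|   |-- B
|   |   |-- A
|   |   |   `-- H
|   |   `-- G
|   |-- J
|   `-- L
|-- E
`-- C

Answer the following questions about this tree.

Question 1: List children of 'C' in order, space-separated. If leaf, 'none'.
Answer: none

Derivation:
Node C's children (from adjacency): (leaf)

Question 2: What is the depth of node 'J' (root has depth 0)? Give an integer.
Answer: 2

Derivation:
Path from root to J: D -> F -> J
Depth = number of edges = 2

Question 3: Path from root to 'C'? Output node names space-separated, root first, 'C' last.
Answer: D C

Derivation:
Walk down from root: D -> C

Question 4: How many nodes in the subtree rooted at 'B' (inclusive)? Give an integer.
Answer: 4

Derivation:
Subtree rooted at B contains: A, B, G, H
Count = 4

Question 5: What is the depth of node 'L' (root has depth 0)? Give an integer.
Answer: 2

Derivation:
Path from root to L: D -> F -> L
Depth = number of edges = 2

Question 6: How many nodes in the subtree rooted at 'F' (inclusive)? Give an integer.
Subtree rooted at F contains: A, B, F, G, H, J, K, L, M
Count = 9

Answer: 9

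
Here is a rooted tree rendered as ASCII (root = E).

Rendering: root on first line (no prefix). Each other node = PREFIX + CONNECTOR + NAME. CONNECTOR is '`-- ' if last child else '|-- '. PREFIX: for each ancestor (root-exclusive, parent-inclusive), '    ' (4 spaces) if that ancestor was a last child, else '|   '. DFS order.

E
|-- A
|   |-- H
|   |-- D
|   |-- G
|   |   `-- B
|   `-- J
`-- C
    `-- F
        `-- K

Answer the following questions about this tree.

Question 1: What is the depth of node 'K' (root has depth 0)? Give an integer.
Answer: 3

Derivation:
Path from root to K: E -> C -> F -> K
Depth = number of edges = 3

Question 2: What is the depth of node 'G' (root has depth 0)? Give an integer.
Answer: 2

Derivation:
Path from root to G: E -> A -> G
Depth = number of edges = 2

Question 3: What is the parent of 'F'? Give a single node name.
Answer: C

Derivation:
Scan adjacency: F appears as child of C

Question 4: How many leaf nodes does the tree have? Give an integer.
Leaves (nodes with no children): B, D, H, J, K

Answer: 5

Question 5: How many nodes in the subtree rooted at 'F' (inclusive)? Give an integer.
Answer: 2

Derivation:
Subtree rooted at F contains: F, K
Count = 2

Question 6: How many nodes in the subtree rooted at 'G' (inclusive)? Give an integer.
Answer: 2

Derivation:
Subtree rooted at G contains: B, G
Count = 2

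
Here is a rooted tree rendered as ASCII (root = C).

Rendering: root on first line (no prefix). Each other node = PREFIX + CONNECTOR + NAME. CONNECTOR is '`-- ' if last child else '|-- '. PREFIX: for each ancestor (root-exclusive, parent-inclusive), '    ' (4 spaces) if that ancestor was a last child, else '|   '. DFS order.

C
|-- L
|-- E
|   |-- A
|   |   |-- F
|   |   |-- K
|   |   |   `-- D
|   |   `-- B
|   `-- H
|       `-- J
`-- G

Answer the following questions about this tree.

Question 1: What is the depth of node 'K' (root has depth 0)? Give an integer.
Path from root to K: C -> E -> A -> K
Depth = number of edges = 3

Answer: 3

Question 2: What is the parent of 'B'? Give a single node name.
Scan adjacency: B appears as child of A

Answer: A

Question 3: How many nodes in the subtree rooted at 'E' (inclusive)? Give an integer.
Answer: 8

Derivation:
Subtree rooted at E contains: A, B, D, E, F, H, J, K
Count = 8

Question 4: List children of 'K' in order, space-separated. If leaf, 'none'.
Node K's children (from adjacency): D

Answer: D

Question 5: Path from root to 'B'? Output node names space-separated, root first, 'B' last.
Walk down from root: C -> E -> A -> B

Answer: C E A B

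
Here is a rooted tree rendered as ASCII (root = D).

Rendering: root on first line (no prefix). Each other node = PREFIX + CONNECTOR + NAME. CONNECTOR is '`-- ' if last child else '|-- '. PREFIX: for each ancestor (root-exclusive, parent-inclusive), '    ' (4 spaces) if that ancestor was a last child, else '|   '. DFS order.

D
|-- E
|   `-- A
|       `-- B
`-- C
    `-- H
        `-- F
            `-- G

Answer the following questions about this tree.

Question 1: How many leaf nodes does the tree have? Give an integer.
Leaves (nodes with no children): B, G

Answer: 2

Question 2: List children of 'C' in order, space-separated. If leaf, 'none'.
Node C's children (from adjacency): H

Answer: H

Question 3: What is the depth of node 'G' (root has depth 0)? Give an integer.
Answer: 4

Derivation:
Path from root to G: D -> C -> H -> F -> G
Depth = number of edges = 4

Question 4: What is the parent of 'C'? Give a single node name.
Scan adjacency: C appears as child of D

Answer: D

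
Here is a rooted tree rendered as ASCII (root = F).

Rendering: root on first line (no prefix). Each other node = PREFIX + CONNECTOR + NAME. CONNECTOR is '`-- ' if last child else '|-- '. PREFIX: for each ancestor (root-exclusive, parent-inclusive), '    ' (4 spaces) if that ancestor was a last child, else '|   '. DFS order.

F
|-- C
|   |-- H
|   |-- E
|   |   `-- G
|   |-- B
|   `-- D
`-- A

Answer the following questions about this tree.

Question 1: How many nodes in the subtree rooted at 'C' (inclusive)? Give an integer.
Answer: 6

Derivation:
Subtree rooted at C contains: B, C, D, E, G, H
Count = 6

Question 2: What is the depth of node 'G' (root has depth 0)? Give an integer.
Path from root to G: F -> C -> E -> G
Depth = number of edges = 3

Answer: 3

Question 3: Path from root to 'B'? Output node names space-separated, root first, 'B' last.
Answer: F C B

Derivation:
Walk down from root: F -> C -> B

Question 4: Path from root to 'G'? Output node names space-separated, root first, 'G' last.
Answer: F C E G

Derivation:
Walk down from root: F -> C -> E -> G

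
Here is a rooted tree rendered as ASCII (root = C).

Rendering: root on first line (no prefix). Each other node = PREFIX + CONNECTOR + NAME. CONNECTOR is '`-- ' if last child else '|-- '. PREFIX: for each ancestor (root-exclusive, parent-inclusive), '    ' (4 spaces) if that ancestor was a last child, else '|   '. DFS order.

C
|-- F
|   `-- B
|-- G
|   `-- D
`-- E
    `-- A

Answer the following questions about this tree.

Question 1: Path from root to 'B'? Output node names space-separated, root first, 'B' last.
Walk down from root: C -> F -> B

Answer: C F B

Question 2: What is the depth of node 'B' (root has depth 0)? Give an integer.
Answer: 2

Derivation:
Path from root to B: C -> F -> B
Depth = number of edges = 2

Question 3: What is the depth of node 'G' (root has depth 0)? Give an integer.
Answer: 1

Derivation:
Path from root to G: C -> G
Depth = number of edges = 1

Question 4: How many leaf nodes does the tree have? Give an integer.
Leaves (nodes with no children): A, B, D

Answer: 3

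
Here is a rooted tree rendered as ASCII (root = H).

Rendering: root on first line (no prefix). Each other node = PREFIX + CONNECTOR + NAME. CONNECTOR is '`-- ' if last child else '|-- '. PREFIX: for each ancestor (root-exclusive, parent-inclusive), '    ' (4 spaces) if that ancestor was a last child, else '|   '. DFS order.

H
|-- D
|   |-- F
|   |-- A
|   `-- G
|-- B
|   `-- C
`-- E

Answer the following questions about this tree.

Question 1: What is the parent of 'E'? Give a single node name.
Scan adjacency: E appears as child of H

Answer: H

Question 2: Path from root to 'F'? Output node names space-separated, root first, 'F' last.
Walk down from root: H -> D -> F

Answer: H D F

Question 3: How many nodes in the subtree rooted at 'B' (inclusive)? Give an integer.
Subtree rooted at B contains: B, C
Count = 2

Answer: 2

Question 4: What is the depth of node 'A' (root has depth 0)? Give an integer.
Answer: 2

Derivation:
Path from root to A: H -> D -> A
Depth = number of edges = 2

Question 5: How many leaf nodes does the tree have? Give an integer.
Answer: 5

Derivation:
Leaves (nodes with no children): A, C, E, F, G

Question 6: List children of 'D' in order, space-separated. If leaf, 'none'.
Answer: F A G

Derivation:
Node D's children (from adjacency): F, A, G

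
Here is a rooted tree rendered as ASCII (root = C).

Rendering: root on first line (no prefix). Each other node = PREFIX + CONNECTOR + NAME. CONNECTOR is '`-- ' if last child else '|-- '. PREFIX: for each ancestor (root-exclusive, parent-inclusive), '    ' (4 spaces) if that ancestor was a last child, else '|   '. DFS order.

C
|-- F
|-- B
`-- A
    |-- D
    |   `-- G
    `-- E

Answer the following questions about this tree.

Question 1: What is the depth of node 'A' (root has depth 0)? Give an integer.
Answer: 1

Derivation:
Path from root to A: C -> A
Depth = number of edges = 1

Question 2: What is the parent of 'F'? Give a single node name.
Scan adjacency: F appears as child of C

Answer: C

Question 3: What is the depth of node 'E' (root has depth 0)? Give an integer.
Path from root to E: C -> A -> E
Depth = number of edges = 2

Answer: 2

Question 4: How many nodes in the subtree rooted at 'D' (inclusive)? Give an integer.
Answer: 2

Derivation:
Subtree rooted at D contains: D, G
Count = 2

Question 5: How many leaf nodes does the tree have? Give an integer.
Leaves (nodes with no children): B, E, F, G

Answer: 4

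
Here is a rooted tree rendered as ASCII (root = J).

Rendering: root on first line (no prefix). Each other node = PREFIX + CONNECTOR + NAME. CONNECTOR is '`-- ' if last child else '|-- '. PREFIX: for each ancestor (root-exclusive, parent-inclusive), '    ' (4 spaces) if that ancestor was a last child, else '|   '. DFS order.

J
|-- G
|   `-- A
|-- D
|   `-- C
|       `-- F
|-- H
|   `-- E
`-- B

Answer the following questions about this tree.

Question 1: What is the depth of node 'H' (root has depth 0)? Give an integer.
Answer: 1

Derivation:
Path from root to H: J -> H
Depth = number of edges = 1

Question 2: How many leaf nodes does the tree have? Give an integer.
Answer: 4

Derivation:
Leaves (nodes with no children): A, B, E, F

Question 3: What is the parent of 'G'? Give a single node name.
Answer: J

Derivation:
Scan adjacency: G appears as child of J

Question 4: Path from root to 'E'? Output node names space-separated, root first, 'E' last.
Walk down from root: J -> H -> E

Answer: J H E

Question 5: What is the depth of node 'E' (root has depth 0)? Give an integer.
Answer: 2

Derivation:
Path from root to E: J -> H -> E
Depth = number of edges = 2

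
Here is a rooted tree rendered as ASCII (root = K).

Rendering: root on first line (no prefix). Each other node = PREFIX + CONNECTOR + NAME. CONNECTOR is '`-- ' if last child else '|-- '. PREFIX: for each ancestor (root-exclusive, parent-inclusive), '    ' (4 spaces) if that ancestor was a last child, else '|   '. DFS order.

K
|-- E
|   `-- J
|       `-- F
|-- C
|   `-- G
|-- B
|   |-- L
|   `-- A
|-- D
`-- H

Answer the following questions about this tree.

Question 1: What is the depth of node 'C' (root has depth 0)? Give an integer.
Path from root to C: K -> C
Depth = number of edges = 1

Answer: 1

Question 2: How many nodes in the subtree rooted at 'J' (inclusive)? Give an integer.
Subtree rooted at J contains: F, J
Count = 2

Answer: 2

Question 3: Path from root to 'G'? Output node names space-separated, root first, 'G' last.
Answer: K C G

Derivation:
Walk down from root: K -> C -> G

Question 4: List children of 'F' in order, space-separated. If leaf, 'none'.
Node F's children (from adjacency): (leaf)

Answer: none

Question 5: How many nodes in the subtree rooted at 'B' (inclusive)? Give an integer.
Answer: 3

Derivation:
Subtree rooted at B contains: A, B, L
Count = 3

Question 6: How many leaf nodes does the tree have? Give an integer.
Leaves (nodes with no children): A, D, F, G, H, L

Answer: 6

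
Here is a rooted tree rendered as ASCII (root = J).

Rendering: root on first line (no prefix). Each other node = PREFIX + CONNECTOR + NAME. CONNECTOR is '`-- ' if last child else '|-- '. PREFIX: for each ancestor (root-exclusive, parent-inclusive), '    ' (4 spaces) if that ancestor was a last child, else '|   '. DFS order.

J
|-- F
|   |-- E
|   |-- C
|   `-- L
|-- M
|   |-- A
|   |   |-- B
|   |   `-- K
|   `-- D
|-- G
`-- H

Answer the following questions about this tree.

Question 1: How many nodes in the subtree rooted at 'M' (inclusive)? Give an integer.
Answer: 5

Derivation:
Subtree rooted at M contains: A, B, D, K, M
Count = 5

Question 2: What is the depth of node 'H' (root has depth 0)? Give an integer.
Path from root to H: J -> H
Depth = number of edges = 1

Answer: 1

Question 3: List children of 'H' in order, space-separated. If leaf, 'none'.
Node H's children (from adjacency): (leaf)

Answer: none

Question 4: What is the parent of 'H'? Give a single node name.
Scan adjacency: H appears as child of J

Answer: J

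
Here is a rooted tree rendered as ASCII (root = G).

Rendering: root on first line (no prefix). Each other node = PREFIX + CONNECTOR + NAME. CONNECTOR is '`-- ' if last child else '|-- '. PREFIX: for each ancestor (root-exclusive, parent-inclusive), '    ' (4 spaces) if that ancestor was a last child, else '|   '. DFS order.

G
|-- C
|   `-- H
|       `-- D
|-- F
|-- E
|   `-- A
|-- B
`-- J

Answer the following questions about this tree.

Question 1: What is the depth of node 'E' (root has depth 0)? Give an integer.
Path from root to E: G -> E
Depth = number of edges = 1

Answer: 1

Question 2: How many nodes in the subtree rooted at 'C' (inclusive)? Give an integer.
Answer: 3

Derivation:
Subtree rooted at C contains: C, D, H
Count = 3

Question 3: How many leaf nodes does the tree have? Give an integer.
Answer: 5

Derivation:
Leaves (nodes with no children): A, B, D, F, J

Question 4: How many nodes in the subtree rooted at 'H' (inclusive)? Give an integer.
Subtree rooted at H contains: D, H
Count = 2

Answer: 2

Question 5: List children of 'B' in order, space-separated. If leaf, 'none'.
Node B's children (from adjacency): (leaf)

Answer: none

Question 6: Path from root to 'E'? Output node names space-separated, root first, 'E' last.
Answer: G E

Derivation:
Walk down from root: G -> E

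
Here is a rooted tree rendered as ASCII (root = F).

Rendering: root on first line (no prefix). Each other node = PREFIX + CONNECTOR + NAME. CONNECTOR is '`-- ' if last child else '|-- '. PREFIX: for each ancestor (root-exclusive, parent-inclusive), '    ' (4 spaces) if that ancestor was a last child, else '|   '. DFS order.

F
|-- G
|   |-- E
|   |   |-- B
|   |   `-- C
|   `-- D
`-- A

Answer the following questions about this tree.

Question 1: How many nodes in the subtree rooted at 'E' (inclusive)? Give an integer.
Subtree rooted at E contains: B, C, E
Count = 3

Answer: 3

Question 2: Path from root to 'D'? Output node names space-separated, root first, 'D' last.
Answer: F G D

Derivation:
Walk down from root: F -> G -> D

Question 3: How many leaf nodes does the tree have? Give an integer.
Leaves (nodes with no children): A, B, C, D

Answer: 4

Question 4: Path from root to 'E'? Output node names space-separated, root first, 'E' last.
Answer: F G E

Derivation:
Walk down from root: F -> G -> E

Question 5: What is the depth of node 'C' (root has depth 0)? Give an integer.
Answer: 3

Derivation:
Path from root to C: F -> G -> E -> C
Depth = number of edges = 3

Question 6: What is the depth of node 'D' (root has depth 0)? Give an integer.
Path from root to D: F -> G -> D
Depth = number of edges = 2

Answer: 2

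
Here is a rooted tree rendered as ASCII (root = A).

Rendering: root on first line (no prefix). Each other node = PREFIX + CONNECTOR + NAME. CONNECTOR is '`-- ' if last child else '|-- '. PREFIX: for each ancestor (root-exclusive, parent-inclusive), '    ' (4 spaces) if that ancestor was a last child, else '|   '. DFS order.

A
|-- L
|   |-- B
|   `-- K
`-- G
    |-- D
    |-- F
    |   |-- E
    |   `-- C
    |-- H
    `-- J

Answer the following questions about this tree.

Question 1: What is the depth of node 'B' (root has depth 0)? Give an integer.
Path from root to B: A -> L -> B
Depth = number of edges = 2

Answer: 2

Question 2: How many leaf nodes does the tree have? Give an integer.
Answer: 7

Derivation:
Leaves (nodes with no children): B, C, D, E, H, J, K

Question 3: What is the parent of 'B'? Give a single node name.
Answer: L

Derivation:
Scan adjacency: B appears as child of L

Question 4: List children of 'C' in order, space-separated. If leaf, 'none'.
Answer: none

Derivation:
Node C's children (from adjacency): (leaf)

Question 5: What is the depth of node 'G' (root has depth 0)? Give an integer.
Answer: 1

Derivation:
Path from root to G: A -> G
Depth = number of edges = 1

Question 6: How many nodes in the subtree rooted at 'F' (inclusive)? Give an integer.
Subtree rooted at F contains: C, E, F
Count = 3

Answer: 3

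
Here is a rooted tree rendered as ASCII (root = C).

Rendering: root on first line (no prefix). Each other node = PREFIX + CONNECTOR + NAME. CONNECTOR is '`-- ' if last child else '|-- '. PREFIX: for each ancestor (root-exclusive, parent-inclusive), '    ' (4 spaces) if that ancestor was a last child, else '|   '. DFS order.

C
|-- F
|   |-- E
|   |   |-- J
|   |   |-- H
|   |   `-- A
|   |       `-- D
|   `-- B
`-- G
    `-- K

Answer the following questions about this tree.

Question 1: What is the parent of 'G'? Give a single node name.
Scan adjacency: G appears as child of C

Answer: C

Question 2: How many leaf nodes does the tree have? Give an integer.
Leaves (nodes with no children): B, D, H, J, K

Answer: 5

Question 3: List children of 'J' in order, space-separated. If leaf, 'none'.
Node J's children (from adjacency): (leaf)

Answer: none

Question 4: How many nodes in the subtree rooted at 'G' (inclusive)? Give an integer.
Subtree rooted at G contains: G, K
Count = 2

Answer: 2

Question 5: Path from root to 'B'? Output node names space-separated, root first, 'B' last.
Answer: C F B

Derivation:
Walk down from root: C -> F -> B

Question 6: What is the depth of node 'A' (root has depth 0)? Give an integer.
Answer: 3

Derivation:
Path from root to A: C -> F -> E -> A
Depth = number of edges = 3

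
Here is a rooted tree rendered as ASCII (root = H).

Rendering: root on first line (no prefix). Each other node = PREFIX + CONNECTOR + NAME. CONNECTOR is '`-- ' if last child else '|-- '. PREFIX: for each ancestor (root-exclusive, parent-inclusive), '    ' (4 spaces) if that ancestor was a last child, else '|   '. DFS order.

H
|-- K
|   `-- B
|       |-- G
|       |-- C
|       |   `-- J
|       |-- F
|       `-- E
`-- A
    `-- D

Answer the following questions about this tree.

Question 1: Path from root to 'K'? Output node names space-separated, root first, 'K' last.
Answer: H K

Derivation:
Walk down from root: H -> K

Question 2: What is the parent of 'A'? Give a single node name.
Scan adjacency: A appears as child of H

Answer: H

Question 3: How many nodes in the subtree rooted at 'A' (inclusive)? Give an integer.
Subtree rooted at A contains: A, D
Count = 2

Answer: 2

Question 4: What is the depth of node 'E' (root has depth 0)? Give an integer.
Answer: 3

Derivation:
Path from root to E: H -> K -> B -> E
Depth = number of edges = 3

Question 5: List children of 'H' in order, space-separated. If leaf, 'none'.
Node H's children (from adjacency): K, A

Answer: K A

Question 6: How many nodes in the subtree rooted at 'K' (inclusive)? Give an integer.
Answer: 7

Derivation:
Subtree rooted at K contains: B, C, E, F, G, J, K
Count = 7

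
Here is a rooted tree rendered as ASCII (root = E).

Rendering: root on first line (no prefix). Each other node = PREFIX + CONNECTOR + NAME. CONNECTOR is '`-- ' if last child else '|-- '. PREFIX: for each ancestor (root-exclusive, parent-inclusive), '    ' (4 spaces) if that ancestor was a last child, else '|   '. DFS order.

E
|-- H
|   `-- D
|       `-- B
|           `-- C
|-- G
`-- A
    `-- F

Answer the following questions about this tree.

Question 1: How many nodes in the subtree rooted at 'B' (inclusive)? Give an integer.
Subtree rooted at B contains: B, C
Count = 2

Answer: 2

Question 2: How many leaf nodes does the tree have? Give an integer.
Leaves (nodes with no children): C, F, G

Answer: 3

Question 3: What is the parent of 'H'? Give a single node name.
Answer: E

Derivation:
Scan adjacency: H appears as child of E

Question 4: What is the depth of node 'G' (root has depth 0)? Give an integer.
Path from root to G: E -> G
Depth = number of edges = 1

Answer: 1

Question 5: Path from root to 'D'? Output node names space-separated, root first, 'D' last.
Answer: E H D

Derivation:
Walk down from root: E -> H -> D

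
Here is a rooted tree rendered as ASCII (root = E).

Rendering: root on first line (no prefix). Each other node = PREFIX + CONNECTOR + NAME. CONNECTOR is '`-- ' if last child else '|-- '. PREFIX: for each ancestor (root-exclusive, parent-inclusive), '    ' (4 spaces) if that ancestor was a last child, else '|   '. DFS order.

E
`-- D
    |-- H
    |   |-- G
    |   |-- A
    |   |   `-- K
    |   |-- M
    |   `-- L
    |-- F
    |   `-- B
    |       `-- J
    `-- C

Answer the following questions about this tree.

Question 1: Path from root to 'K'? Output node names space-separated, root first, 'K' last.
Walk down from root: E -> D -> H -> A -> K

Answer: E D H A K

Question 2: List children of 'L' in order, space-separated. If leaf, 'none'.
Node L's children (from adjacency): (leaf)

Answer: none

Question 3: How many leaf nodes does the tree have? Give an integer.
Leaves (nodes with no children): C, G, J, K, L, M

Answer: 6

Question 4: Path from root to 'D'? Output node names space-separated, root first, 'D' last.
Answer: E D

Derivation:
Walk down from root: E -> D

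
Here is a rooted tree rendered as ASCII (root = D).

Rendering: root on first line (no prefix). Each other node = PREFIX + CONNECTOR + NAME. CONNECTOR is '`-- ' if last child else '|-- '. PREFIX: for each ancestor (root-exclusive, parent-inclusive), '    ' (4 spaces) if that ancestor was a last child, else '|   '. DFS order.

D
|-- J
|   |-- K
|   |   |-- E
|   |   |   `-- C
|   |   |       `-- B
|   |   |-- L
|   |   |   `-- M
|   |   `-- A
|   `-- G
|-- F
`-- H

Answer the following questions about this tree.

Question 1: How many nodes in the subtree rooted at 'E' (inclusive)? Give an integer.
Answer: 3

Derivation:
Subtree rooted at E contains: B, C, E
Count = 3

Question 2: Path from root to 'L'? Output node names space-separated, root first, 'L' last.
Answer: D J K L

Derivation:
Walk down from root: D -> J -> K -> L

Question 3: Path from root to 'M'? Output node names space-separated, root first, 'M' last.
Answer: D J K L M

Derivation:
Walk down from root: D -> J -> K -> L -> M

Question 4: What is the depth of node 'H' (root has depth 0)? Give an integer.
Answer: 1

Derivation:
Path from root to H: D -> H
Depth = number of edges = 1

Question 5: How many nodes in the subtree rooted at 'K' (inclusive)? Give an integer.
Subtree rooted at K contains: A, B, C, E, K, L, M
Count = 7

Answer: 7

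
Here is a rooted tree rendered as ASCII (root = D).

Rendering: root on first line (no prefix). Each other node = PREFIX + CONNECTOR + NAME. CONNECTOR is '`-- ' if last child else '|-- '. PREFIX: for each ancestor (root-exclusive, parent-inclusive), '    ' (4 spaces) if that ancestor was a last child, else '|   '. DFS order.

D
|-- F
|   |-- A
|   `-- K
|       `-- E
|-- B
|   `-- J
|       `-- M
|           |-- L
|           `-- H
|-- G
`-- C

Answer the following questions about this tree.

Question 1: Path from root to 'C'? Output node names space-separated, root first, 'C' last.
Walk down from root: D -> C

Answer: D C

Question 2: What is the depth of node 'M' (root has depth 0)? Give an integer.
Path from root to M: D -> B -> J -> M
Depth = number of edges = 3

Answer: 3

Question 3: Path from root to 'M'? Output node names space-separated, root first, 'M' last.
Walk down from root: D -> B -> J -> M

Answer: D B J M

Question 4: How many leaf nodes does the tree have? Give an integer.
Answer: 6

Derivation:
Leaves (nodes with no children): A, C, E, G, H, L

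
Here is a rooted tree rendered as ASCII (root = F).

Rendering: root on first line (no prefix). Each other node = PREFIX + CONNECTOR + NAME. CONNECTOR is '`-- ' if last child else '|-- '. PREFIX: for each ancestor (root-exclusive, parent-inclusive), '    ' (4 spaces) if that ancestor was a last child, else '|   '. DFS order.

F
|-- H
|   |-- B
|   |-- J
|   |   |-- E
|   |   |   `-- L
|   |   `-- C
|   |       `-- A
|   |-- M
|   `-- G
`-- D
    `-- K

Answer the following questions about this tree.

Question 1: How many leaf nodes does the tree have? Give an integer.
Leaves (nodes with no children): A, B, G, K, L, M

Answer: 6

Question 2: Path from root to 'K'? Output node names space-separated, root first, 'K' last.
Answer: F D K

Derivation:
Walk down from root: F -> D -> K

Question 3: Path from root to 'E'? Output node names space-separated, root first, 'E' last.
Answer: F H J E

Derivation:
Walk down from root: F -> H -> J -> E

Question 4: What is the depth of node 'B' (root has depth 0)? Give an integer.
Answer: 2

Derivation:
Path from root to B: F -> H -> B
Depth = number of edges = 2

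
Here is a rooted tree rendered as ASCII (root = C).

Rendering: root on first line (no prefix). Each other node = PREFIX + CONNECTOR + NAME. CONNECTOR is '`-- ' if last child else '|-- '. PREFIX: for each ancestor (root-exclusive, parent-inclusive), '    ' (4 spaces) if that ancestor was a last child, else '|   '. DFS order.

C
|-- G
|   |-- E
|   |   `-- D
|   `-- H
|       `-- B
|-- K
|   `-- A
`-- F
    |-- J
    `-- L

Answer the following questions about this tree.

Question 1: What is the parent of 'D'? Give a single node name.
Answer: E

Derivation:
Scan adjacency: D appears as child of E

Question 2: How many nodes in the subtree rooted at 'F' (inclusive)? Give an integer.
Subtree rooted at F contains: F, J, L
Count = 3

Answer: 3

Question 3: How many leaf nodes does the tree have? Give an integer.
Answer: 5

Derivation:
Leaves (nodes with no children): A, B, D, J, L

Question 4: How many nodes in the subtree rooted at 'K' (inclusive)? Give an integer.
Answer: 2

Derivation:
Subtree rooted at K contains: A, K
Count = 2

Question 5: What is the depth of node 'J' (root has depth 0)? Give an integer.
Path from root to J: C -> F -> J
Depth = number of edges = 2

Answer: 2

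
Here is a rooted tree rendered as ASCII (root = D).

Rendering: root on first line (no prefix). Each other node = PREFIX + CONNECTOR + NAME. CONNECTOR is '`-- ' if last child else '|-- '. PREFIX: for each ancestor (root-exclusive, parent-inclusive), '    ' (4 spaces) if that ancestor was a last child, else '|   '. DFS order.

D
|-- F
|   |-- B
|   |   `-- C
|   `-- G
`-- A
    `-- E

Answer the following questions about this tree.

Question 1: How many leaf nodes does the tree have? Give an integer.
Leaves (nodes with no children): C, E, G

Answer: 3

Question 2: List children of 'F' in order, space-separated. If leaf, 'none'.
Answer: B G

Derivation:
Node F's children (from adjacency): B, G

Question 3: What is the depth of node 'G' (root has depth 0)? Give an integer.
Answer: 2

Derivation:
Path from root to G: D -> F -> G
Depth = number of edges = 2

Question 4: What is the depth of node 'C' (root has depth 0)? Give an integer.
Path from root to C: D -> F -> B -> C
Depth = number of edges = 3

Answer: 3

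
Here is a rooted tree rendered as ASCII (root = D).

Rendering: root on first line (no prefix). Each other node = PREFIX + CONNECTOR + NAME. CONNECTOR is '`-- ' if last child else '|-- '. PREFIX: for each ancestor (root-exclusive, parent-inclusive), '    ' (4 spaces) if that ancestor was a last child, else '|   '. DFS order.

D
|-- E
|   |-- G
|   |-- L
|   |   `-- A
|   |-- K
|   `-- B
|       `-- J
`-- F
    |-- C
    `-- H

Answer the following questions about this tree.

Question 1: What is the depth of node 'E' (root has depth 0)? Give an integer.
Path from root to E: D -> E
Depth = number of edges = 1

Answer: 1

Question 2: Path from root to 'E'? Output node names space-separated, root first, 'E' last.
Answer: D E

Derivation:
Walk down from root: D -> E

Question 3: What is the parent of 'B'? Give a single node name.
Answer: E

Derivation:
Scan adjacency: B appears as child of E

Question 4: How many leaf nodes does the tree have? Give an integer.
Leaves (nodes with no children): A, C, G, H, J, K

Answer: 6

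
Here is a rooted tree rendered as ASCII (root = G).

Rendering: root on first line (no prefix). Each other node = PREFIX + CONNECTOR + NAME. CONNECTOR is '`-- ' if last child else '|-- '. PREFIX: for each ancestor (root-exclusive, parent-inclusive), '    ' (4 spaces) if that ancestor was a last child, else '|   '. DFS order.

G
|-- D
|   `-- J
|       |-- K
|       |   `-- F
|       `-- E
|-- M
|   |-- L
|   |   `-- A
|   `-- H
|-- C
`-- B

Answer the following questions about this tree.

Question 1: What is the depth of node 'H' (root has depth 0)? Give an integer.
Answer: 2

Derivation:
Path from root to H: G -> M -> H
Depth = number of edges = 2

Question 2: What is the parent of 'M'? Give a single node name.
Scan adjacency: M appears as child of G

Answer: G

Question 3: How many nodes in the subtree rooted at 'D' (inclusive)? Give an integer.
Answer: 5

Derivation:
Subtree rooted at D contains: D, E, F, J, K
Count = 5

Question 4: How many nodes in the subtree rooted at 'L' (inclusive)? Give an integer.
Subtree rooted at L contains: A, L
Count = 2

Answer: 2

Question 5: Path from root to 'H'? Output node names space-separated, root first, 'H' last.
Answer: G M H

Derivation:
Walk down from root: G -> M -> H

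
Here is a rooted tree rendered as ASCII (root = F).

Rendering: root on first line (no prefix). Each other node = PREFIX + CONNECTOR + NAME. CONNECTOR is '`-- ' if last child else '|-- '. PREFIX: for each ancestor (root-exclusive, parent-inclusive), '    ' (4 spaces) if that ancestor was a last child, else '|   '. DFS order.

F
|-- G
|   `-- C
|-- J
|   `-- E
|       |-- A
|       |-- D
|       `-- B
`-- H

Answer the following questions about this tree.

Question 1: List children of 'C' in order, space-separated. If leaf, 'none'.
Answer: none

Derivation:
Node C's children (from adjacency): (leaf)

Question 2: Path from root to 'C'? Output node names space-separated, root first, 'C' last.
Walk down from root: F -> G -> C

Answer: F G C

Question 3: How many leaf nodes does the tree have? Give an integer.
Answer: 5

Derivation:
Leaves (nodes with no children): A, B, C, D, H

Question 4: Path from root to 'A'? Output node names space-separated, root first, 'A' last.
Answer: F J E A

Derivation:
Walk down from root: F -> J -> E -> A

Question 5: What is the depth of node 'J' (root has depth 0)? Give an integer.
Answer: 1

Derivation:
Path from root to J: F -> J
Depth = number of edges = 1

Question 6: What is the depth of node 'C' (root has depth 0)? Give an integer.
Answer: 2

Derivation:
Path from root to C: F -> G -> C
Depth = number of edges = 2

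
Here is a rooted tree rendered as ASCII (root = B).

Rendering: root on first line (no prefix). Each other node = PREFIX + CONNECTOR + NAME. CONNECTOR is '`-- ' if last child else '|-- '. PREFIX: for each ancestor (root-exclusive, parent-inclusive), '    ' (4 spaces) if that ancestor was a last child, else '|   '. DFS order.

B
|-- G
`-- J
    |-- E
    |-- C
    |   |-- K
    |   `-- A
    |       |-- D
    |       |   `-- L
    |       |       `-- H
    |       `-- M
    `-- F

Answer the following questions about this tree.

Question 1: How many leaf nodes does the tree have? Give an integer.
Leaves (nodes with no children): E, F, G, H, K, M

Answer: 6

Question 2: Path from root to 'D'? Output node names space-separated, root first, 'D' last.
Answer: B J C A D

Derivation:
Walk down from root: B -> J -> C -> A -> D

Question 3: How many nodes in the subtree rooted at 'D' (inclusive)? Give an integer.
Subtree rooted at D contains: D, H, L
Count = 3

Answer: 3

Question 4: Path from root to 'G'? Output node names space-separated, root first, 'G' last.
Answer: B G

Derivation:
Walk down from root: B -> G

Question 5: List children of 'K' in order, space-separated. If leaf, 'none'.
Node K's children (from adjacency): (leaf)

Answer: none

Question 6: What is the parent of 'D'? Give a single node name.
Scan adjacency: D appears as child of A

Answer: A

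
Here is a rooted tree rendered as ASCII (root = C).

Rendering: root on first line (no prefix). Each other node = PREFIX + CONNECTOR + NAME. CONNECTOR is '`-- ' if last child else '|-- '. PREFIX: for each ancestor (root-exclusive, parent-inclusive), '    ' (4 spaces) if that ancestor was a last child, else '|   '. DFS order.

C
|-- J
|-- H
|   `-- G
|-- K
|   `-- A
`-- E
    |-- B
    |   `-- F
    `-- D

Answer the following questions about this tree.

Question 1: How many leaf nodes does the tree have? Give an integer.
Leaves (nodes with no children): A, D, F, G, J

Answer: 5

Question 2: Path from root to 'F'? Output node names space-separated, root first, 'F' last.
Answer: C E B F

Derivation:
Walk down from root: C -> E -> B -> F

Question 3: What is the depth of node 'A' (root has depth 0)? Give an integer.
Path from root to A: C -> K -> A
Depth = number of edges = 2

Answer: 2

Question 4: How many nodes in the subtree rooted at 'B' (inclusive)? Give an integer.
Subtree rooted at B contains: B, F
Count = 2

Answer: 2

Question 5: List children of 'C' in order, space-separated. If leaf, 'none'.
Answer: J H K E

Derivation:
Node C's children (from adjacency): J, H, K, E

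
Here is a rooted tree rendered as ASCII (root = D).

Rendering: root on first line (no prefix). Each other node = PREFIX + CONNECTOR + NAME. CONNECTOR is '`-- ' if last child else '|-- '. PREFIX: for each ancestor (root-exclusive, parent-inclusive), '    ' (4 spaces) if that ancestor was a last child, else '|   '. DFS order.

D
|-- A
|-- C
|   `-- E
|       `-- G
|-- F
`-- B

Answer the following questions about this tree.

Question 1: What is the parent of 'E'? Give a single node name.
Answer: C

Derivation:
Scan adjacency: E appears as child of C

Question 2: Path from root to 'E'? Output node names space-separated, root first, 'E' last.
Answer: D C E

Derivation:
Walk down from root: D -> C -> E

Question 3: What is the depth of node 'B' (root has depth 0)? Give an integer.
Answer: 1

Derivation:
Path from root to B: D -> B
Depth = number of edges = 1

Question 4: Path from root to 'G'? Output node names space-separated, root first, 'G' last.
Walk down from root: D -> C -> E -> G

Answer: D C E G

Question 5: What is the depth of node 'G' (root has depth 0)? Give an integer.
Path from root to G: D -> C -> E -> G
Depth = number of edges = 3

Answer: 3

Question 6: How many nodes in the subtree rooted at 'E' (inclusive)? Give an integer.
Subtree rooted at E contains: E, G
Count = 2

Answer: 2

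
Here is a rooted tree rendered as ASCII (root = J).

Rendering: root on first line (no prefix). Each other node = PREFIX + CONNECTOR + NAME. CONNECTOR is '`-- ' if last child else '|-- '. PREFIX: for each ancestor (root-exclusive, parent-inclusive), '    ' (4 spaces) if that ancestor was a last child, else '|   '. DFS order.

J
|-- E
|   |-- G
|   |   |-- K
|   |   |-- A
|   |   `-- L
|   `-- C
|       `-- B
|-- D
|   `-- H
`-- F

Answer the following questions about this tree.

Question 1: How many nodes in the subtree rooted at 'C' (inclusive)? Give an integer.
Subtree rooted at C contains: B, C
Count = 2

Answer: 2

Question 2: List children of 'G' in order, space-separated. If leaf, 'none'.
Node G's children (from adjacency): K, A, L

Answer: K A L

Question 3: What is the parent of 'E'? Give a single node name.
Scan adjacency: E appears as child of J

Answer: J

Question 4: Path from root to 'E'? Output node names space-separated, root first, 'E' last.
Walk down from root: J -> E

Answer: J E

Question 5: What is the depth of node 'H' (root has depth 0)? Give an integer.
Answer: 2

Derivation:
Path from root to H: J -> D -> H
Depth = number of edges = 2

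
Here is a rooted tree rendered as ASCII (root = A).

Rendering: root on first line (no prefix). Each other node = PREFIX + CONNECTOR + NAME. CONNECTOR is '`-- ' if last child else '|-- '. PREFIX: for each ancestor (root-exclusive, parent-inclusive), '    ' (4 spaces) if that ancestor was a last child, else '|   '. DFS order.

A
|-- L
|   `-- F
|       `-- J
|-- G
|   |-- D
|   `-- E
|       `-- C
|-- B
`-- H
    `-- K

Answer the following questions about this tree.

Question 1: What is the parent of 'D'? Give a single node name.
Answer: G

Derivation:
Scan adjacency: D appears as child of G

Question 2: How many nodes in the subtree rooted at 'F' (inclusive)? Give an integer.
Answer: 2

Derivation:
Subtree rooted at F contains: F, J
Count = 2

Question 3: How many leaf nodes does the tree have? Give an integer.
Leaves (nodes with no children): B, C, D, J, K

Answer: 5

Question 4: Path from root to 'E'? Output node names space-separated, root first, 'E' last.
Answer: A G E

Derivation:
Walk down from root: A -> G -> E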